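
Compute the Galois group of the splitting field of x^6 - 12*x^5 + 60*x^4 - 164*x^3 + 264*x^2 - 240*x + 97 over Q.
The polynomial f is an irreducible sextic over Q, so G = Gal(f/Q) is one of the 16 transitive subgroups 6T1, ..., 6T16 of S_6. The discriminant of f is 1259712, which is not a perfect square, so G is not contained in A_6. The transitive groups of degree 6 not contained in A_6 are: C_6 (6T1, order 6), S_3 (6T2, order 6), D_6 (6T3, order 12), C_3 x S_3 (6T5, order 18), A_4 x C_2 (6T6, order 24), S_4 (6T8, order 24), S_3 x S_3 (6T9, order 36), S_4 x C_2 (6T11, order 48), (S_3 x S_3) : C_2 (6T13, order 72), PGL(2,5) (6T14, order 120), S_6 (6T16, order 720). By Dedekind's theorem, for a prime p not dividing disc(f) the degrees of the irreducible factors of f mod p form the cycle type of an element of G. Factoring f modulo the 79 such primes p <= 419 (skipping 2, 3, which divide the discriminant), each new pattern first appears at: mod 5: f = (x^6 + 3x^5 + x^3 + 4x^2 + 2), pattern 6; mod 7: f = (x^2 + 4)(x^2 + 4x + 6)(x^2 + 5x + 2), pattern 2+2+2; mod 11: f = (x + 3)(x + 7)(x^2 + 2x + 6)(x^2 + 9x + 4), pattern 2+2+1+1; mod 13: f = (x^3 + 7x^2 + 12x + 7)(x^3 + 7x^2 + 12x + 12), pattern 3+3; mod 97: f = (x)(x + 23)(x + 47)(x + 64)(x + 68)(x + 77), pattern 1+1+1+1+1+1. No other pattern occurs in this range, so the set of observed cycle types is {6, 2+2+2, 2+2+1+1, 3+3, 1+1+1+1+1+1}. The candidates containing elements of all these cycle types are D_6 (6T3) of order 12, A_4 x C_2 (6T6) of order 24, S_3 x S_3 (6T9) of order 36, S_4 x C_2 (6T11) of order 48, (S_3 x S_3) : C_2 (6T13) of order 72, PGL(2,5) (6T14) of order 120, S_6 (6T16) of order 720; the others are excluded. The observed types are precisely the cycle types that occur in D_6 (6T3). Each of the other remaining candidates has further cycle types, and by the Chebotarev density theorem the matching factorization patterns would occur for a proportion of primes equal to their share of the group: A_4 x C_2 (6T6) additionally contains elements of type 2+1+1+1+1 (3 of its 24 elements, about 12% of primes); S_3 x S_3 (6T9) additionally contains elements of type 3+1+1+1 (4 of its 36 elements, about 11% of primes); S_4 x C_2 (6T11) additionally contains elements of type 4+2, 4+1+1, 2+1+1+1+1 (15 of its 48 elements, about 31% of primes); (S_3 x S_3) : C_2 (6T13) additionally contains elements of type 4+2, 3+2+1, 3+1+1+1, 2+1+1+1+1 (40 of its 72 elements, about 56% of primes); PGL(2,5) (6T14) additionally contains elements of type 5+1, 4+1+1 (54 of its 120 elements, about 45% of primes); S_6 (6T16) additionally contains elements of type 5+1, 4+2, 4+1+1, 3+2+1, 3+1+1+1, 2+1+1+1+1 (499 of its 720 elements, about 69% of primes). None of the 79 primes tested shows any such pattern (for each of these groups the chance of that is below 10^-4), which rules them out. Hence G = D_6 (6T3), of order 12.

D_6 (order 12)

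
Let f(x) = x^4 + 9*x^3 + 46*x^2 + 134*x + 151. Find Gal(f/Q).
C_4

The polynomial is an irreducible quartic over Q and its discriminant is 465125, which is not a perfect square, so the Galois group is not contained in A_4. The resolvent cubic y^3 - 46*y^2 + 602*y - 2403 has exactly one rational root, so the Galois group is C_4 or D_4. The quartic becomes reducible over Q(sqrt(disc)), so the group is C_4.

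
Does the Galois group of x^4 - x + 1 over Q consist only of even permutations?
The polynomial is irreducible of degree 4 over Q. Its discriminant is 229, which is not a perfect square. A Galois group lies in the alternating group exactly when the discriminant is a square in Q, so the Galois group (S_4) is not contained in A_4.

No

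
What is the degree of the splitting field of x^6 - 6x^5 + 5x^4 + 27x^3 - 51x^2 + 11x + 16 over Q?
60

The degree of the splitting field over Q equals the order of the Galois group, so first determine the group. The polynomial f is an irreducible sextic over Q, so G = Gal(f/Q) is one of the 16 transitive subgroups 6T1, ..., 6T16 of S_6. The discriminant of f is 30991489 = 5567^2, a perfect square, so G is contained in A_6. The transitive groups of degree 6 contained in A_6 are: A_4 (6T4, order 12), S_4 (6T7, order 24), (C_3 x C_3) : C_4 (6T10, order 36), PSL(2,5) (6T12, order 60), A_6 (6T15, order 360). By Dedekind's theorem, for a prime p not dividing disc(f) the degrees of the irreducible factors of f mod p form the cycle type of an element of G. Factoring f modulo the 21 such primes p <= 79 (skipping 19, which divides the discriminant), each new pattern first appears at: mod 2: f = (x)(x^5 + x^3 + x^2 + x + 1), pattern 5+1; mod 7: f = (x^3 + 2x^2 + 4x + 5)(x^3 + 6x^2 + 3x + 6), pattern 3+3; mod 61: f = (x + 1)(x + 23)(x^2 + 44x + 55)(x^2 + 48x + 60), pattern 2+2+1+1. No other pattern occurs in this range, so the set of observed cycle types is {5+1, 3+3, 2+2+1+1}. The candidates containing elements of all these cycle types are PSL(2,5) (6T12) of order 60, A_6 (6T15) of order 360; the others are excluded. The observed types are precisely the cycle types that occur in PSL(2,5) (6T12) (apart from the identity). Each of the other remaining candidates has further cycle types, and by the Chebotarev density theorem the matching factorization patterns would occur for a proportion of primes equal to their share of the group: A_6 (6T15) additionally contains elements of type 4+2, 3+1+1+1 (130 of its 360 elements, about 36% of primes). None of the 21 primes tested shows any such pattern (for each of these groups the chance of that is below 10^-4), which rules them out. Hence G = PSL(2,5) (6T12), of order 60. The Galois group PSL(2,5) (6T12) has order 60, so the splitting field has degree 60 over Q.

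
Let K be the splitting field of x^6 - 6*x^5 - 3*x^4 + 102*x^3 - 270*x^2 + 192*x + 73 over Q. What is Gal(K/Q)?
The polynomial f is an irreducible sextic over Q, so G = Gal(f/Q) is one of the 16 transitive subgroups 6T1, ..., 6T16 of S_6. The discriminant of f is -30366624190464, which is not a perfect square, so G is not contained in A_6. The transitive groups of degree 6 not contained in A_6 are: C_6 (6T1, order 6), S_3 (6T2, order 6), D_6 (6T3, order 12), C_3 x S_3 (6T5, order 18), A_4 x C_2 (6T6, order 24), S_4 (6T8, order 24), S_3 x S_3 (6T9, order 36), S_4 x C_2 (6T11, order 48), (S_3 x S_3) : C_2 (6T13, order 72), PGL(2,5) (6T14, order 120), S_6 (6T16, order 720). By Dedekind's theorem, for a prime p not dividing disc(f) the degrees of the irreducible factors of f mod p form the cycle type of an element of G. Factoring f modulo the 33 such primes p <= 149 (skipping 2, 3, which divide the discriminant), each new pattern first appears at: mod 5: f = (x^3 + 4x + 2)(x^3 + 4x^2 + 3x + 4), pattern 3+3; mod 7: f = (x^6 + x^5 + 4x^4 + 4x^3 + 3x^2 + 3x + 3), pattern 6; mod 17: f = (x + 6)(x + 15)(x^2 + x + 3)(x^2 + 6x + 6), pattern 2+2+1+1; mod 19: f = (x + 3)(x + 4)(x + 8)(x + 14)(x^2 + 3x + 12), pattern 2+1+1+1+1; mod 71: f = (x^2 + 30x + 15)(x^2 + 48x + 46)(x^2 + 58x + 7), pattern 2+2+2. No other pattern occurs in this range, so the set of observed cycle types is {3+3, 6, 2+2+1+1, 2+1+1+1+1, 2+2+2}. The candidates containing elements of all these cycle types are A_4 x C_2 (6T6) of order 24, S_4 x C_2 (6T11) of order 48, (S_3 x S_3) : C_2 (6T13) of order 72, S_6 (6T16) of order 720; the others are excluded. The observed types are precisely the cycle types that occur in A_4 x C_2 (6T6) (apart from the identity). Each of the other remaining candidates has further cycle types, and by the Chebotarev density theorem the matching factorization patterns would occur for a proportion of primes equal to their share of the group: S_4 x C_2 (6T11) additionally contains elements of type 4+2, 4+1+1 (12 of its 48 elements, about 25% of primes); (S_3 x S_3) : C_2 (6T13) additionally contains elements of type 4+2, 3+2+1, 3+1+1+1 (34 of its 72 elements, about 47% of primes); S_6 (6T16) additionally contains elements of type 5+1, 4+2, 4+1+1, 3+2+1, 3+1+1+1 (484 of its 720 elements, about 67% of primes). None of the 33 primes tested shows any such pattern (for each of these groups the chance of that is below 10^-4), which rules them out. Hence G = A_4 x C_2 (6T6), of order 24.

A_4 x C_2 (order 24)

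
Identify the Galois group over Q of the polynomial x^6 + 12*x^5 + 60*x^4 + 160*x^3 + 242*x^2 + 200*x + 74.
6T11: S_4 x C_2

The polynomial f is an irreducible sextic over Q, so G = Gal(f/Q) is one of the 16 transitive subgroups 6T1, ..., 6T16 of S_6. The discriminant of f is -2508800, which is not a perfect square, so G is not contained in A_6. The transitive groups of degree 6 not contained in A_6 are: C_6 (6T1, order 6), S_3 (6T2, order 6), D_6 (6T3, order 12), C_3 x S_3 (6T5, order 18), A_4 x C_2 (6T6, order 24), S_4 (6T8, order 24), S_3 x S_3 (6T9, order 36), S_4 x C_2 (6T11, order 48), (S_3 x S_3) : C_2 (6T13, order 72), PGL(2,5) (6T14, order 120), S_6 (6T16, order 720). By Dedekind's theorem, for a prime p not dividing disc(f) the degrees of the irreducible factors of f mod p form the cycle type of an element of G. Factoring f modulo the 17 such primes p <= 71 (skipping 2, 5, 7, which divide the discriminant), each new pattern first appears at: mod 3: f = (x^3 + x^2 + 2)(x^3 + 2x^2 + x + 1), pattern 3+3; mod 13: f = (x^6 + 12x^5 + 8x^4 + 4x^3 + 8x^2 + 5x + 9), pattern 6; mod 19: f = (x^2 + 4x + 9)(x^4 + 8x^3 + 12x + 4), pattern 4+2; mod 23: f = (x + 13)(x + 14)(x^4 + 8x^3 + 7x^2 + 10x + 9), pattern 4+1+1; mod 53: f = (x^2 + 4x + 49)(x^2 + 15x + 11)(x^2 + 46x + 20), pattern 2+2+2; mod 59: f = (x + 6)(x + 57)(x^2 + 9x + 5)(x^2 + 58x + 44), pattern 2+2+1+1; mod 71: f = (x + 10)(x + 13)(x + 62)(x + 65)(x^2 + 4x + 47), pattern 2+1+1+1+1. No other pattern occurs in this range, so the set of observed cycle types is {3+3, 6, 4+2, 4+1+1, 2+2+2, 2+2+1+1, 2+1+1+1+1}. The candidates containing elements of all these cycle types are S_4 x C_2 (6T11) of order 48, S_6 (6T16) of order 720; the others are excluded. The observed types are precisely the cycle types that occur in S_4 x C_2 (6T11) (apart from the identity). Each of the other remaining candidates has further cycle types, and by the Chebotarev density theorem the matching factorization patterns would occur for a proportion of primes equal to their share of the group: S_6 (6T16) additionally contains elements of type 5+1, 3+2+1, 3+1+1+1 (304 of its 720 elements, about 42% of primes). None of the 17 primes tested shows any such pattern (for each of these groups the chance of that is below 10^-4), which rules them out. Hence G = S_4 x C_2 (6T11), of order 48.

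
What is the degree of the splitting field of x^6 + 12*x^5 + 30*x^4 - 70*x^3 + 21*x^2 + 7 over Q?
The degree of the splitting field over Q equals the order of the Galois group, so first determine the group. The polynomial f is an irreducible sextic over Q, so G = Gal(f/Q) is one of the 16 transitive subgroups 6T1, ..., 6T16 of S_6. The discriminant of f is -31321103260608, which is not a perfect square, so G is not contained in A_6. The transitive groups of degree 6 not contained in A_6 are: C_6 (6T1, order 6), S_3 (6T2, order 6), D_6 (6T3, order 12), C_3 x S_3 (6T5, order 18), A_4 x C_2 (6T6, order 24), S_4 (6T8, order 24), S_3 x S_3 (6T9, order 36), S_4 x C_2 (6T11, order 48), (S_3 x S_3) : C_2 (6T13, order 72), PGL(2,5) (6T14, order 120), S_6 (6T16, order 720). By Dedekind's theorem, for a prime p not dividing disc(f) the degrees of the irreducible factors of f mod p form the cycle type of an element of G. Factoring f modulo the 21 such primes p <= 89 (skipping 2, 3, 7, which divide the discriminant), each new pattern first appears at: mod 5: f = (x^6 + 2x^5 + x^2 + 2), pattern 6; mod 11: f = (x + 6)(x^5 + 6x^4 + 5x^3 + 10x^2 + 5x + 3), pattern 5+1; mod 13: f = (x + 1)(x + 10)(x^4 + x^3 + 9x^2 + 3x + 2), pattern 4+1+1; mod 23: f = (x + 7)(x + 15)(x^2 + 17x + 17)(x^2 + 19x + 12), pattern 2+2+1+1; mod 43: f = (x^3 + 13x^2 + 41)(x^3 + 42x^2 + 18), pattern 3+3; mod 61: f = (x^2 + 19x + 54)(x^2 + 22x + 53)(x^2 + 32x + 23), pattern 2+2+2. No other pattern occurs in this range, so the set of observed cycle types is {6, 5+1, 4+1+1, 2+2+1+1, 3+3, 2+2+2}. The candidates containing elements of all these cycle types are PGL(2,5) (6T14) of order 120, S_6 (6T16) of order 720; the others are excluded. The observed types are precisely the cycle types that occur in PGL(2,5) (6T14) (apart from the identity). Each of the other remaining candidates has further cycle types, and by the Chebotarev density theorem the matching factorization patterns would occur for a proportion of primes equal to their share of the group: S_6 (6T16) additionally contains elements of type 4+2, 3+2+1, 3+1+1+1, 2+1+1+1+1 (265 of its 720 elements, about 37% of primes). None of the 21 primes tested shows any such pattern (for each of these groups the chance of that is below 10^-4), which rules them out. Hence G = PGL(2,5) (6T14), of order 120. The Galois group PGL(2,5) (6T14) has order 120, so the splitting field has degree 120 over Q.

120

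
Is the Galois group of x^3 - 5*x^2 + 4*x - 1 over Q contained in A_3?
The polynomial is irreducible of degree 3 over Q. Its discriminant is -23, which is not a perfect square. A Galois group lies in the alternating group exactly when the discriminant is a square in Q, so the Galois group (S_3) is not contained in A_3.

No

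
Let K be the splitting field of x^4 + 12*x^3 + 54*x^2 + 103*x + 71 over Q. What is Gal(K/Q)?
C_4 (order 4)

The polynomial is an irreducible quartic over Q and its discriminant is 15125, which is not a perfect square, so the Galois group is not contained in A_4. The resolvent cubic y^3 - 54*y^2 + 952*y - 5497 has exactly one rational root, so the Galois group is C_4 or D_4. The quartic becomes reducible over Q(sqrt(disc)), so the group is C_4.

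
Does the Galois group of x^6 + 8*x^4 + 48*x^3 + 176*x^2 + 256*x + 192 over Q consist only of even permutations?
No

The polynomial is irreducible of degree 6 over Q. Its discriminant is -7990769474338816, which is not a perfect square. A Galois group lies in the alternating group exactly when the discriminant is a square in Q, so the Galois group (S_4 x C_2) is not contained in A_6.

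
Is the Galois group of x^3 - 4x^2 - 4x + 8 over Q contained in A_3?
Yes

The polynomial is irreducible of degree 3 over Q. Its discriminant is 3136 = 56^2, a perfect square. A Galois group lies in the alternating group exactly when the discriminant is a square in Q, so the Galois group (C_3) is contained in A_3.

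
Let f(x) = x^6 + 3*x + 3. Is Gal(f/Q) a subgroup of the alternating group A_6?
No

The polynomial is irreducible of degree 6 over Q. Its discriminant is -9059283, which is not a perfect square. A Galois group lies in the alternating group exactly when the discriminant is a square in Q, so the Galois group ((S_3 x S_3) : C_2) is not contained in A_6.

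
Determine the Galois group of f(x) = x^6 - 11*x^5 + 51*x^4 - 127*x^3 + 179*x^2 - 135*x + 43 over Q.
C_6 (also written C6)

The polynomial f is an irreducible sextic over Q, so G = Gal(f/Q) is one of the 16 transitive subgroups 6T1, ..., 6T16 of S_6. The discriminant of f is -16807, which is not a perfect square, so G is not contained in A_6. The transitive groups of degree 6 not contained in A_6 are: C_6 (6T1, order 6), S_3 (6T2, order 6), D_6 (6T3, order 12), C_3 x S_3 (6T5, order 18), A_4 x C_2 (6T6, order 24), S_4 (6T8, order 24), S_3 x S_3 (6T9, order 36), S_4 x C_2 (6T11, order 48), (S_3 x S_3) : C_2 (6T13, order 72), PGL(2,5) (6T14, order 120), S_6 (6T16, order 720). By Dedekind's theorem, for a prime p not dividing disc(f) the degrees of the irreducible factors of f mod p form the cycle type of an element of G. Factoring f modulo the 37 such primes p <= 163 (skipping 7, which divides the discriminant), each new pattern first appears at: mod 2: f = (x^3 + x + 1)(x^3 + x^2 + 1), pattern 3+3; mod 3: f = (x^6 + x^5 + 2x^3 + 2x^2 + 1), pattern 6; mod 13: f = (x^2 + x + 8)(x^2 + 2x + 6)(x^2 + 12x + 12), pattern 2+2+2; mod 29: f = (x + 2)(x + 3)(x + 4)(x + 7)(x + 11)(x + 20), pattern 1+1+1+1+1+1. No other pattern occurs in this range, so the set of observed cycle types is {3+3, 6, 2+2+2, 1+1+1+1+1+1}. The candidates containing elements of all these cycle types are C_6 (6T1) of order 6, D_6 (6T3) of order 12, C_3 x S_3 (6T5) of order 18, A_4 x C_2 (6T6) of order 24, S_3 x S_3 (6T9) of order 36, S_4 x C_2 (6T11) of order 48, (S_3 x S_3) : C_2 (6T13) of order 72, PGL(2,5) (6T14) of order 120, S_6 (6T16) of order 720; the others are excluded. The observed types are precisely the cycle types that occur in C_6 (6T1). Each of the other remaining candidates has further cycle types, and by the Chebotarev density theorem the matching factorization patterns would occur for a proportion of primes equal to their share of the group: D_6 (6T3) additionally contains elements of type 2+2+1+1 (3 of its 12 elements, about 25% of primes); C_3 x S_3 (6T5) additionally contains elements of type 3+1+1+1 (4 of its 18 elements, about 22% of primes); A_4 x C_2 (6T6) additionally contains elements of type 2+2+1+1, 2+1+1+1+1 (6 of its 24 elements, about 25% of primes); S_3 x S_3 (6T9) additionally contains elements of type 3+1+1+1, 2+2+1+1 (13 of its 36 elements, about 36% of primes); S_4 x C_2 (6T11) additionally contains elements of type 4+2, 4+1+1, 2+2+1+1, 2+1+1+1+1 (24 of its 48 elements, about 50% of primes); (S_3 x S_3) : C_2 (6T13) additionally contains elements of type 4+2, 3+2+1, 3+1+1+1, 2+2+1+1, 2+1+1+1+1 (49 of its 72 elements, about 68% of primes); PGL(2,5) (6T14) additionally contains elements of type 5+1, 4+1+1, 2+2+1+1 (69 of its 120 elements, about 58% of primes); S_6 (6T16) additionally contains elements of type 5+1, 4+2, 4+1+1, 3+2+1, 3+1+1+1, 2+2+1+1, 2+1+1+1+1 (544 of its 720 elements, about 76% of primes). None of the 37 primes tested shows any such pattern (for each of these groups the chance of that is below 10^-4), which rules them out. Hence G = C_6 (6T1), of order 6.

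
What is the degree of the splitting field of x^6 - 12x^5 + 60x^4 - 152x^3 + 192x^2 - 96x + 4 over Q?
36

The degree of the splitting field over Q equals the order of the Galois group, so first determine the group. The polynomial f is an irreducible sextic over Q, so G = Gal(f/Q) is one of the 16 transitive subgroups 6T1, ..., 6T16 of S_6. The discriminant of f is 1289945088, which is not a perfect square, so G is not contained in A_6. The transitive groups of degree 6 not contained in A_6 are: C_6 (6T1, order 6), S_3 (6T2, order 6), D_6 (6T3, order 12), C_3 x S_3 (6T5, order 18), A_4 x C_2 (6T6, order 24), S_4 (6T8, order 24), S_3 x S_3 (6T9, order 36), S_4 x C_2 (6T11, order 48), (S_3 x S_3) : C_2 (6T13, order 72), PGL(2,5) (6T14, order 120), S_6 (6T16, order 720). By Dedekind's theorem, for a prime p not dividing disc(f) the degrees of the irreducible factors of f mod p form the cycle type of an element of G. Factoring f modulo the 23 such primes p <= 97 (skipping 2, 3, which divide the discriminant), each new pattern first appears at: mod 5: f = (x^6 + 3x^5 + 3x^3 + 2x^2 + 4x + 4), pattern 6; mod 11: f = (x + 1)(x + 7)(x^2 + 4x + 8)(x^2 + 9x + 4), pattern 2+2+1+1; mod 13: f = (x + 2)(x + 8)(x + 10)(x^3 + 7x^2 + 12x + 1), pattern 3+1+1+1; mod 31: f = (x^2 + 12x + 21)(x^2 + 14x + 15)(x^2 + 24x + 7), pattern 2+2+2; mod 97: f = (x^3 + 91x^2 + 12x + 16)(x^3 + 91x^2 + 12x + 73), pattern 3+3. No other pattern occurs in this range, so the set of observed cycle types is {6, 2+2+1+1, 3+1+1+1, 2+2+2, 3+3}. The candidates containing elements of all these cycle types are S_3 x S_3 (6T9) of order 36, (S_3 x S_3) : C_2 (6T13) of order 72, S_6 (6T16) of order 720; the others are excluded. The observed types are precisely the cycle types that occur in S_3 x S_3 (6T9) (apart from the identity). Each of the other remaining candidates has further cycle types, and by the Chebotarev density theorem the matching factorization patterns would occur for a proportion of primes equal to their share of the group: (S_3 x S_3) : C_2 (6T13) additionally contains elements of type 4+2, 3+2+1, 2+1+1+1+1 (36 of its 72 elements, about 50% of primes); S_6 (6T16) additionally contains elements of type 5+1, 4+2, 4+1+1, 3+2+1, 2+1+1+1+1 (459 of its 720 elements, about 64% of primes). None of the 23 primes tested shows any such pattern (for each of these groups the chance of that is below 10^-4), which rules them out. Hence G = S_3 x S_3 (6T9), of order 36. The Galois group S_3 x S_3 (6T9) has order 36, so the splitting field has degree 36 over Q.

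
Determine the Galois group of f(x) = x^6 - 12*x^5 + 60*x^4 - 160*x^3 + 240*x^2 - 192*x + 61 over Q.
D_6 (also written D6)

The polynomial f is an irreducible sextic over Q, so G = Gal(f/Q) is one of the 16 transitive subgroups 6T1, ..., 6T16 of S_6. The discriminant of f is 11337408, which is not a perfect square, so G is not contained in A_6. The transitive groups of degree 6 not contained in A_6 are: C_6 (6T1, order 6), S_3 (6T2, order 6), D_6 (6T3, order 12), C_3 x S_3 (6T5, order 18), A_4 x C_2 (6T6, order 24), S_4 (6T8, order 24), S_3 x S_3 (6T9, order 36), S_4 x C_2 (6T11, order 48), (S_3 x S_3) : C_2 (6T13, order 72), PGL(2,5) (6T14, order 120), S_6 (6T16, order 720). By Dedekind's theorem, for a prime p not dividing disc(f) the degrees of the irreducible factors of f mod p form the cycle type of an element of G. Factoring f modulo the 79 such primes p <= 419 (skipping 2, 3, which divide the discriminant), each new pattern first appears at: mod 5: f = (x^2 + x + 2)(x^2 + 3x + 3)(x^2 + 4x + 1), pattern 2+2+2; mod 7: f = (x^6 + 2x^5 + 4x^4 + x^3 + 2x^2 + 4x + 5), pattern 6; mod 11: f = (x + 1)(x + 6)(x^2 + 4x + 8)(x^2 + 10x + 7), pattern 2+2+1+1; mod 13: f = (x^3 + 7x^2 + 12x + 1)(x^3 + 7x^2 + 12x + 9), pattern 3+3; mod 61: f = (x)(x + 24)(x + 26)(x + 31)(x + 33)(x + 57), pattern 1+1+1+1+1+1. No other pattern occurs in this range, so the set of observed cycle types is {2+2+2, 6, 2+2+1+1, 3+3, 1+1+1+1+1+1}. The candidates containing elements of all these cycle types are D_6 (6T3) of order 12, A_4 x C_2 (6T6) of order 24, S_3 x S_3 (6T9) of order 36, S_4 x C_2 (6T11) of order 48, (S_3 x S_3) : C_2 (6T13) of order 72, PGL(2,5) (6T14) of order 120, S_6 (6T16) of order 720; the others are excluded. The observed types are precisely the cycle types that occur in D_6 (6T3). Each of the other remaining candidates has further cycle types, and by the Chebotarev density theorem the matching factorization patterns would occur for a proportion of primes equal to their share of the group: A_4 x C_2 (6T6) additionally contains elements of type 2+1+1+1+1 (3 of its 24 elements, about 12% of primes); S_3 x S_3 (6T9) additionally contains elements of type 3+1+1+1 (4 of its 36 elements, about 11% of primes); S_4 x C_2 (6T11) additionally contains elements of type 4+2, 4+1+1, 2+1+1+1+1 (15 of its 48 elements, about 31% of primes); (S_3 x S_3) : C_2 (6T13) additionally contains elements of type 4+2, 3+2+1, 3+1+1+1, 2+1+1+1+1 (40 of its 72 elements, about 56% of primes); PGL(2,5) (6T14) additionally contains elements of type 5+1, 4+1+1 (54 of its 120 elements, about 45% of primes); S_6 (6T16) additionally contains elements of type 5+1, 4+2, 4+1+1, 3+2+1, 3+1+1+1, 2+1+1+1+1 (499 of its 720 elements, about 69% of primes). None of the 79 primes tested shows any such pattern (for each of these groups the chance of that is below 10^-4), which rules them out. Hence G = D_6 (6T3), of order 12.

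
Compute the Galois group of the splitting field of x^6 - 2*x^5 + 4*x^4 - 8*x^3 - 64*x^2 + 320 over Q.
(C_3 x C_3) : C_4 (order 36)

The polynomial f is an irreducible sextic over Q, so G = Gal(f/Q) is one of the 16 transitive subgroups 6T1, ..., 6T16 of S_6. The discriminant of f is 564385546240000 = 23756800^2, a perfect square, so G is contained in A_6. The transitive groups of degree 6 contained in A_6 are: A_4 (6T4, order 12), S_4 (6T7, order 24), (C_3 x C_3) : C_4 (6T10, order 36), PSL(2,5) (6T12, order 60), A_6 (6T15, order 360). By Dedekind's theorem, for a prime p not dividing disc(f) the degrees of the irreducible factors of f mod p form the cycle type of an element of G. Factoring f modulo the 19 such primes p <= 79 (skipping 2, 5, 29, which divide the discriminant), each new pattern first appears at: mod 3: f = (x^2 + 1)(x^4 + x^3 + 2), pattern 4+2; mod 11: f = (x^3 + 3x^2 + 10x + 7)(x^3 + 6x^2 + 9x + 8), pattern 3+3; mod 19: f = (x + 14)(x + 16)(x^2 + 11x + 1)(x^2 + 14x + 15), pattern 2+2+1+1; mod 61: f = (x + 5)(x + 38)(x + 52)(x^3 + 25x^2 + 22x + 23), pattern 3+1+1+1. No other pattern occurs in this range, so the set of observed cycle types is {4+2, 3+3, 2+2+1+1, 3+1+1+1}. The candidates containing elements of all these cycle types are (C_3 x C_3) : C_4 (6T10) of order 36, A_6 (6T15) of order 360; the others are excluded. The observed types are precisely the cycle types that occur in (C_3 x C_3) : C_4 (6T10) (apart from the identity). Each of the other remaining candidates has further cycle types, and by the Chebotarev density theorem the matching factorization patterns would occur for a proportion of primes equal to their share of the group: A_6 (6T15) additionally contains elements of type 5+1 (144 of its 360 elements, about 40% of primes). None of the 19 primes tested shows any such pattern (for each of these groups the chance of that is below 10^-4), which rules them out. Hence G = (C_3 x C_3) : C_4 (6T10), of order 36.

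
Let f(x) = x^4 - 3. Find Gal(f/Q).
D_4 (order 8)

The polynomial is an irreducible quartic over Q and its discriminant is -6912, which is not a perfect square, so the Galois group is not contained in A_4. The resolvent cubic y^3 + 12*y has exactly one rational root, so the Galois group is C_4 or D_4. The quartic remains irreducible over Q(sqrt(disc)), so the group is D_4.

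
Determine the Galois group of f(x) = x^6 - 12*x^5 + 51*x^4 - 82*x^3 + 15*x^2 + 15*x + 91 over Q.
The polynomial f is an irreducible sextic over Q, so G = Gal(f/Q) is one of the 16 transitive subgroups 6T1, ..., 6T16 of S_6. The discriminant of f is -51195483, which is not a perfect square, so G is not contained in A_6. The transitive groups of degree 6 not contained in A_6 are: C_6 (6T1, order 6), S_3 (6T2, order 6), D_6 (6T3, order 12), C_3 x S_3 (6T5, order 18), A_4 x C_2 (6T6, order 24), S_4 (6T8, order 24), S_3 x S_3 (6T9, order 36), S_4 x C_2 (6T11, order 48), (S_3 x S_3) : C_2 (6T13, order 72), PGL(2,5) (6T14, order 120), S_6 (6T16, order 720). By Dedekind's theorem, for a prime p not dividing disc(f) the degrees of the irreducible factors of f mod p form the cycle type of an element of G. Factoring f modulo the 33 such primes p <= 149 (skipping 3, 17, which divide the discriminant), each new pattern first appears at: mod 2: f = (x^6 + x^4 + x^2 + x + 1), pattern 6; mod 7: f = (x)(x + 3)(x + 5)(x^3 + x^2 + 1), pattern 3+1+1+1; mod 19: f = (x^3 + 13x^2 + 4x + 3)(x^3 + 13x^2 + 11x + 5), pattern 3+3; mod 53: f = (x^2 + 2x + 22)(x^2 + 43x + 47)(x^2 + 49x + 23), pattern 2+2+2; mod 73: f = (x + 7)(x + 8)(x + 22)(x + 52)(x + 53)(x + 65), pattern 1+1+1+1+1+1. No other pattern occurs in this range, so the set of observed cycle types is {6, 3+1+1+1, 3+3, 2+2+2, 1+1+1+1+1+1}. The candidates containing elements of all these cycle types are C_3 x S_3 (6T5) of order 18, S_3 x S_3 (6T9) of order 36, (S_3 x S_3) : C_2 (6T13) of order 72, S_6 (6T16) of order 720; the others are excluded. The observed types are precisely the cycle types that occur in C_3 x S_3 (6T5). Each of the other remaining candidates has further cycle types, and by the Chebotarev density theorem the matching factorization patterns would occur for a proportion of primes equal to their share of the group: S_3 x S_3 (6T9) additionally contains elements of type 2+2+1+1 (9 of its 36 elements, about 25% of primes); (S_3 x S_3) : C_2 (6T13) additionally contains elements of type 4+2, 3+2+1, 2+2+1+1, 2+1+1+1+1 (45 of its 72 elements, about 62% of primes); S_6 (6T16) additionally contains elements of type 5+1, 4+2, 4+1+1, 3+2+1, 2+2+1+1, 2+1+1+1+1 (504 of its 720 elements, about 70% of primes). None of the 33 primes tested shows any such pattern (for each of these groups the chance of that is below 10^-4), which rules them out. Hence G = C_3 x S_3 (6T5), of order 18.

C_3 x S_3 (also written G18)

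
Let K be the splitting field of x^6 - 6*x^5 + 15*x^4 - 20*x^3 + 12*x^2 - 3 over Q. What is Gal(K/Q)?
A_4 (order 12)

The polynomial f is an irreducible sextic over Q, so G = Gal(f/Q) is one of the 16 transitive subgroups 6T1, ..., 6T16 of S_6. The discriminant of f is 419904 = 648^2, a perfect square, so G is contained in A_6. The transitive groups of degree 6 contained in A_6 are: A_4 (6T4, order 12), S_4 (6T7, order 24), (C_3 x C_3) : C_4 (6T10, order 36), PSL(2,5) (6T12, order 60), A_6 (6T15, order 360). By Dedekind's theorem, for a prime p not dividing disc(f) the degrees of the irreducible factors of f mod p form the cycle type of an element of G. Factoring f modulo the 33 such primes p <= 149 (skipping 2, 3, which divide the discriminant), each new pattern first appears at: mod 5: f = (x^3 + x^2 + 3x + 4)(x^3 + 3x^2 + 4x + 3), pattern 3+3; mod 17: f = (x + 1)(x + 14)(x^2 + 15x + 8)(x^2 + 15x + 15), pattern 2+2+1+1; mod 71: f = (x + 3)(x + 4)(x + 31)(x + 38)(x + 65)(x + 66), pattern 1+1+1+1+1+1. No other pattern occurs in this range, so the set of observed cycle types is {3+3, 2+2+1+1, 1+1+1+1+1+1}. The candidates containing elements of all these cycle types are A_4 (6T4) of order 12, S_4 (6T7) of order 24, (C_3 x C_3) : C_4 (6T10) of order 36, PSL(2,5) (6T12) of order 60, A_6 (6T15) of order 360; the others are excluded. The observed types are precisely the cycle types that occur in A_4 (6T4). Each of the other remaining candidates has further cycle types, and by the Chebotarev density theorem the matching factorization patterns would occur for a proportion of primes equal to their share of the group: S_4 (6T7) additionally contains elements of type 4+2 (6 of its 24 elements, about 25% of primes); (C_3 x C_3) : C_4 (6T10) additionally contains elements of type 4+2, 3+1+1+1 (22 of its 36 elements, about 61% of primes); PSL(2,5) (6T12) additionally contains elements of type 5+1 (24 of its 60 elements, about 40% of primes); A_6 (6T15) additionally contains elements of type 5+1, 4+2, 3+1+1+1 (274 of its 360 elements, about 76% of primes). None of the 33 primes tested shows any such pattern (for each of these groups the chance of that is below 10^-4), which rules them out. Hence G = A_4 (6T4), of order 12.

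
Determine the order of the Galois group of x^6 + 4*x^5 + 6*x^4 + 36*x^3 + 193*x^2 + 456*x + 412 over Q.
24

The degree of the splitting field over Q equals the order of the Galois group, so first determine the group. The polynomial f is an irreducible sextic over Q, so G = Gal(f/Q) is one of the 16 transitive subgroups 6T1, ..., 6T16 of S_6. The discriminant of f is -1080641454080000, which is not a perfect square, so G is not contained in A_6. The transitive groups of degree 6 not contained in A_6 are: C_6 (6T1, order 6), S_3 (6T2, order 6), D_6 (6T3, order 12), C_3 x S_3 (6T5, order 18), A_4 x C_2 (6T6, order 24), S_4 (6T8, order 24), S_3 x S_3 (6T9, order 36), S_4 x C_2 (6T11, order 48), (S_3 x S_3) : C_2 (6T13, order 72), PGL(2,5) (6T14, order 120), S_6 (6T16, order 720). By Dedekind's theorem, for a prime p not dividing disc(f) the degrees of the irreducible factors of f mod p form the cycle type of an element of G. Factoring f modulo the 22 such primes p <= 89 (skipping 2, 5, which divide the discriminant), each new pattern first appears at: mod 3: f = (x^3 + 2x + 2)(x^3 + x^2 + x + 2), pattern 3+3; mod 7: f = (x^2 + x + 6)(x^2 + 4x + 5)(x^2 + 6x + 3), pattern 2+2+2; mod 13: f = (x + 3)(x + 6)(x^4 + 8x^3 + 7x^2 + 11x + 7), pattern 4+1+1; mod 43: f = (x + 5)(x + 10)(x^2 + 10x + 41)(x^2 + 22x + 32), pattern 2+2+1+1. No other pattern occurs in this range, so the set of observed cycle types is {3+3, 2+2+2, 4+1+1, 2+2+1+1}. The candidates containing elements of all these cycle types are S_4 (6T8) of order 24, S_4 x C_2 (6T11) of order 48, PGL(2,5) (6T14) of order 120, S_6 (6T16) of order 720; the others are excluded. The observed types are precisely the cycle types that occur in S_4 (6T8) (apart from the identity). Each of the other remaining candidates has further cycle types, and by the Chebotarev density theorem the matching factorization patterns would occur for a proportion of primes equal to their share of the group: S_4 x C_2 (6T11) additionally contains elements of type 6, 4+2, 2+1+1+1+1 (17 of its 48 elements, about 35% of primes); PGL(2,5) (6T14) additionally contains elements of type 6, 5+1 (44 of its 120 elements, about 37% of primes); S_6 (6T16) additionally contains elements of type 6, 5+1, 4+2, 3+2+1, 3+1+1+1, 2+1+1+1+1 (529 of its 720 elements, about 73% of primes). None of the 22 primes tested shows any such pattern (for each of these groups the chance of that is below 10^-4), which rules them out. Hence G = S_4 (6T8), of order 24. The Galois group S_4 (6T8) has order 24, so the splitting field has degree 24 over Q.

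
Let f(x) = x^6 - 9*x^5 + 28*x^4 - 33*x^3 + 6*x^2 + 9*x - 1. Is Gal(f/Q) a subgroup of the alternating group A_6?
No

The polynomial is irreducible of degree 6 over Q. Its discriminant is 810448, which is not a perfect square. A Galois group lies in the alternating group exactly when the discriminant is a square in Q, so the Galois group (S_3) is not contained in A_6.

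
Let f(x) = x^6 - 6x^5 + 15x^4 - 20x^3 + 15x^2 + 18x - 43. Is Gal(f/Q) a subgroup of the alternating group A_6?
The polynomial is irreducible of degree 6 over Q. Its discriminant is 746496000000 = 864000^2, a perfect square. A Galois group lies in the alternating group exactly when the discriminant is a square in Q, so the Galois group (A_6) is contained in A_6.

Yes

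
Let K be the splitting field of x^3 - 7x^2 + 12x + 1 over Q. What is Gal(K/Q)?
The polynomial is an irreducible cubic over Q and its discriminant is -23, which is not a perfect square. For an irreducible cubic, a non-square discriminant gives Galois group S_3.

S_3 (order 6)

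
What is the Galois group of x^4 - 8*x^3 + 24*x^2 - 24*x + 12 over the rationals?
A_4, the alternating group on 4 letters

The polynomial is an irreducible quartic over Q and its discriminant is 331776 = 576^2, a perfect square, so the Galois group is contained in A_4. The resolvent cubic y^3 - 24*y^2 + 144*y - 192 is irreducible over Q. An irreducible resolvent with square discriminant gives A_4.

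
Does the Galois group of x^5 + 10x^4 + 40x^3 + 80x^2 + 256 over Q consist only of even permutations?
Yes

The polynomial is irreducible of degree 5 over Q. Its discriminant is 67108864000000 = 8192000^2, a perfect square. A Galois group lies in the alternating group exactly when the discriminant is a square in Q, so the Galois group (D_5) is contained in A_5.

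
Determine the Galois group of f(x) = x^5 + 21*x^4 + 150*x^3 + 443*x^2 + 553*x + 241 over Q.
The polynomial f is an irreducible quintic over Q, so G = Gal(f/Q) is a transitive subgroup of S_5: one of C_5 (5T1, order 5), D_5 (5T2, order 10), F_20 (5T3, order 20), A_5 (5T4, order 60) or S_5 (5T5, order 120). The discriminant of f is 14320669561 = 119669^2, a perfect square, so G is contained in A_5. The transitive groups of degree 5 contained in A_5 are: C_5 (5T1, order 5), D_5 (5T2, order 10), A_5 (5T4, order 60). By Dedekind's theorem, for a prime p not dividing disc(f) the degrees of the irreducible factors of f mod p form the cycle type of an element of G. Factoring f modulo the 14 such primes p <= 59 (skipping 11, 23, 43, which divide the discriminant), each new pattern first appears at: mod 2: f = (x^5 + x^4 + x^2 + x + 1), pattern 5. No other pattern occurs in this range, so the set of observed cycle types is {5}. The candidates containing elements of all these cycle types are C_5 (5T1) of order 5, D_5 (5T2) of order 10, A_5 (5T4) of order 60; the others are excluded. The observed types are precisely the cycle types that occur in C_5 (5T1) (apart from the identity). Each of the other remaining candidates has further cycle types, and by the Chebotarev density theorem the matching factorization patterns would occur for a proportion of primes equal to their share of the group: D_5 (5T2) additionally contains elements of type 2+2+1 (5 of its 10 elements, about 50% of primes); A_5 (5T4) additionally contains elements of type 3+1+1, 2+2+1 (35 of its 60 elements, about 58% of primes). None of the 14 primes tested shows any such pattern (for each of these groups the chance of that is below 10^-4), which rules them out. Hence G = C_5 (5T1), of order 5.

C_5 (order 5)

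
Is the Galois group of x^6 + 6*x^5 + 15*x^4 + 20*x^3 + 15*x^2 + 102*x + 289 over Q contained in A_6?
No

The polynomial is irreducible of degree 6 over Q. Its discriminant is -9727331052552192, which is not a perfect square. A Galois group lies in the alternating group exactly when the discriminant is a square in Q, so the Galois group ((S_3 x S_3) : C_2) is not contained in A_6.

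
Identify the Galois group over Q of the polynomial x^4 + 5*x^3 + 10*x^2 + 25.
The polynomial is an irreducible quartic over Q and its discriminant is 9453125, which is not a perfect square, so the Galois group is not contained in A_4. The resolvent cubic y^3 - 10*y^2 - 100*y + 375 has exactly one rational root, so the Galois group is C_4 or D_4. The quartic becomes reducible over Q(sqrt(disc)), so the group is C_4.

C_4, the cyclic group of order 4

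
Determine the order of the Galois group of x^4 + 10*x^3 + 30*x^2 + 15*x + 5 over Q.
4

The degree of the splitting field over Q equals the order of the Galois group, so first determine the group. The polynomial is an irreducible quartic over Q and its discriminant is 1275125, which is not a perfect square, so the Galois group is not contained in A_4. The resolvent cubic y^3 - 30*y^2 + 130*y - 125 has exactly one rational root, so the Galois group is C_4 or D_4. The quartic becomes reducible over Q(sqrt(disc)), so the group is C_4. The Galois group C_4 (4T1) has order 4, so the splitting field has degree 4 over Q.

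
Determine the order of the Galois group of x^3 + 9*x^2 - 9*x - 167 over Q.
The degree of the splitting field over Q equals the order of the Galois group, so first determine the group. The polynomial is an irreducible cubic over Q and its discriminant is -13068, which is not a perfect square. For an irreducible cubic, a non-square discriminant gives Galois group S_3. The Galois group S_3 (3T2) has order 6, so the splitting field has degree 6 over Q.

6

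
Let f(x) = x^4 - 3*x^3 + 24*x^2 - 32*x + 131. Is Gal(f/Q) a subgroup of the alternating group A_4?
The polynomial is irreducible of degree 4 over Q. Its discriminant is 5460125, which is not a perfect square. A Galois group lies in the alternating group exactly when the discriminant is a square in Q, so the Galois group (C_4) is not contained in A_4.

No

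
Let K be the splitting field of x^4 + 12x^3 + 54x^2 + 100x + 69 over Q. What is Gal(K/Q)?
The polynomial is an irreducible quartic over Q and its discriminant is 331776 = 576^2, a perfect square, so the Galois group is contained in A_4. The resolvent cubic y^3 - 54*y^2 + 924*y - 5032 is irreducible over Q. An irreducible resolvent with square discriminant gives A_4.

4T4: A_4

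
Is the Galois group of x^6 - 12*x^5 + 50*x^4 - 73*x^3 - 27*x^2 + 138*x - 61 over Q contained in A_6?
Yes

The polynomial is irreducible of degree 6 over Q. Its discriminant is 30991489 = 5567^2, a perfect square. A Galois group lies in the alternating group exactly when the discriminant is a square in Q, so the Galois group (PSL(2,5)) is contained in A_6.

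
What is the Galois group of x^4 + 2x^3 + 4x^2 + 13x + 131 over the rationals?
The polynomial is an irreducible quartic over Q and its discriminant is 495510125, which is not a perfect square, so the Galois group is not contained in A_4. The resolvent cubic y^3 - 4*y^2 - 498*y + 1403 has exactly one rational root, so the Galois group is C_4 or D_4. The quartic becomes reducible over Q(sqrt(disc)), so the group is C_4.

C_4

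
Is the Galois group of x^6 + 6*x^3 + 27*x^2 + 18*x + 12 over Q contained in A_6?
The polynomial is irreducible of degree 6 over Q. Its discriminant is -1160950579200, which is not a perfect square. A Galois group lies in the alternating group exactly when the discriminant is a square in Q, so the Galois group (S_3) is not contained in A_6.

No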